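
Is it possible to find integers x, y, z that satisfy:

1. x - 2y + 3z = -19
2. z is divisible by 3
Yes

Take x = 1, y = 10, z = 0. Substituting into each constraint:
  (1) 1 - 2(10) + 3(0) = -19 ✓
  (2) 0 = 3 × 0, remainder 0 ✓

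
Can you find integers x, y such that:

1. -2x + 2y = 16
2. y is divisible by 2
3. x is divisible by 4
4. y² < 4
Yes

Take x = -8, y = 0. Substituting into each constraint:
  (1) -2(-8) + 2(0) = 16 ✓
  (2) 0 = 2 × 0, remainder 0 ✓
  (3) -8 = 4 × -2, remainder 0 ✓
  (4) y² = (0)² = 0, and 0 < 4 ✓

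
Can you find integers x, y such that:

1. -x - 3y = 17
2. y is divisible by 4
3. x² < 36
Yes

Take x = -5, y = -4. Substituting into each constraint:
  (1) 5 - 3(-4) = 17 ✓
  (2) -4 = 4 × -1, remainder 0 ✓
  (3) x² = (-5)² = 25, and 25 < 36 ✓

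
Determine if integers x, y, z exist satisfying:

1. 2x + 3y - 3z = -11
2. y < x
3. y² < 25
Yes

Take x = 2, y = 1, z = 6. Substituting into each constraint:
  (1) 2(2) + 3(1) - 3(6) = -11 ✓
  (2) 1 < 2 ✓
  (3) y² = (1)² = 1, and 1 < 25 ✓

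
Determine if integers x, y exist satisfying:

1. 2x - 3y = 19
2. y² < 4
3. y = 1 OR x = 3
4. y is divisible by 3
No

A contradictory subset is {2x - 3y = 19, y = 1 OR x = 3, y is divisible by 3}. No integer assignment can satisfy these jointly:

  - 2x - 3y = 19: is a linear equation tying the variables together
  - y = 1 OR x = 3: forces a choice: either y = 1 or x = 3
  - y is divisible by 3: restricts y to multiples of 3

Split on the disjunction (y = 1 OR x = 3):
  • If y = 1: this contradicts the divisibility constraint — 1 is not a multiple of 3.
  • If x = 3: with x = 3, writing y = 3y', every remaining term of the linear equation is divisible by 9, so the left side is ≡ 0 (mod 9); but the right side 13 ≡ 4 (mod 9). No integers can satisfy it.
Both branches are infeasible, so the system has no integer solution.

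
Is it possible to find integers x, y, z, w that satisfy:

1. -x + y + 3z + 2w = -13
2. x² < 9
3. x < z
Yes

Take x = -1, y = -14, z = 0, w = 0. Substituting into each constraint:
  (1) 1 + (-14) + 3(0) + 2(0) = -13 ✓
  (2) x² = (-1)² = 1, and 1 < 9 ✓
  (3) -1 < 0 ✓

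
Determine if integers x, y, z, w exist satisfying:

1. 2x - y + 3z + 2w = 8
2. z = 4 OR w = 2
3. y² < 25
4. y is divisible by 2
Yes

Take x = -2, y = 0, z = 4, w = 0. Substituting into each constraint:
  (1) 2(-2) + 0 + 3(4) + 2(0) = 8 ✓
  (2) z = 4, target 4 ✓ (first branch holds)
  (3) y² = (0)² = 0, and 0 < 25 ✓
  (4) 0 = 2 × 0, remainder 0 ✓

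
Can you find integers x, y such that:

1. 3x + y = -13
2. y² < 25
Yes

Take x = -4, y = -1. Substituting into each constraint:
  (1) 3(-4) + (-1) = -13 ✓
  (2) y² = (-1)² = 1, and 1 < 25 ✓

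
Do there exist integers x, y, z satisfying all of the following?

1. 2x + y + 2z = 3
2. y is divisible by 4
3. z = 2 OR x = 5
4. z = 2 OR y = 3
No

A contradictory subset is {2x + y + 2z = 3, y is divisible by 4}. No integer assignment can satisfy these jointly:

  - 2x + y + 2z = 3: is a linear equation tying the variables together
  - y is divisible by 4: restricts y to multiples of 4

Modular obstruction: writing y = 4y', every remaining term of the linear equation is divisible by 2, so the left side is ≡ 0 (mod 2); but the right side 3 ≡ 1 (mod 2). No integers can satisfy it.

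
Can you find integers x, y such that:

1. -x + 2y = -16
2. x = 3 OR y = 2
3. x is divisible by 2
Yes

Take x = 20, y = 2. Substituting into each constraint:
  (1) (-20) + 2(2) = -16 ✓
  (2) y = 2, target 2 ✓ (second branch holds)
  (3) 20 = 2 × 10, remainder 0 ✓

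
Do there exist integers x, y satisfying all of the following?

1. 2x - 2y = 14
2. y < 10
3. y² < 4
Yes

Take x = 7, y = 0. Substituting into each constraint:
  (1) 2(7) - 2(0) = 14 ✓
  (2) 0 < 10 ✓
  (3) y² = (0)² = 0, and 0 < 4 ✓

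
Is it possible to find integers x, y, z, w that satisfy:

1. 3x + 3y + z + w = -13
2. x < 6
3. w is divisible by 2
Yes

Take x = 0, y = 0, z = -13, w = 0. Substituting into each constraint:
  (1) 3(0) + 3(0) + (-13) + 0 = -13 ✓
  (2) 0 < 6 ✓
  (3) 0 = 2 × 0, remainder 0 ✓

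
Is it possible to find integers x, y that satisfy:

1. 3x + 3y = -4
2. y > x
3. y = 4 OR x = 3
No

Even the single constraint (3x + 3y = -4) is infeasible over the integers.

  - 3x + 3y = -4: every term on the left is divisible by 3, so the LHS ≡ 0 (mod 3), but the RHS -4 is not — no integer solution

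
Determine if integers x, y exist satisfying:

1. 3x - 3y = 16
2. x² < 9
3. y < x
No

Even the single constraint (3x - 3y = 16) is infeasible over the integers.

  - 3x - 3y = 16: every term on the left is divisible by 3, so the LHS ≡ 0 (mod 3), but the RHS 16 is not — no integer solution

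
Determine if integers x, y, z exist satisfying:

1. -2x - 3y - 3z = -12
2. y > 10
Yes

Take x = -12, y = 11, z = 1. Substituting into each constraint:
  (1) -2(-12) - 3(11) - 3(1) = -12 ✓
  (2) 11 > 10 ✓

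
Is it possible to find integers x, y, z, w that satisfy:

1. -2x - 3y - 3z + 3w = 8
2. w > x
Yes

Take x = 2, y = -1, z = 0, w = 3. Substituting into each constraint:
  (1) -2(2) - 3(-1) - 3(0) + 3(3) = 8 ✓
  (2) 3 > 2 ✓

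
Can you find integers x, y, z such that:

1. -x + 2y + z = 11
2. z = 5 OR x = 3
Yes

Take x = 0, y = 3, z = 5. Substituting into each constraint:
  (1) 0 + 2(3) + 5 = 11 ✓
  (2) z = 5, target 5 ✓ (first branch holds)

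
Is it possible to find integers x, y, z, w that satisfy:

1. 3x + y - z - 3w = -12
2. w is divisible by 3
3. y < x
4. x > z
Yes

Take x = 2, y = 1, z = 1, w = 6. Substituting into each constraint:
  (1) 3(2) + 1 + (-1) - 3(6) = -12 ✓
  (2) 6 = 3 × 2, remainder 0 ✓
  (3) 1 < 2 ✓
  (4) 2 > 1 ✓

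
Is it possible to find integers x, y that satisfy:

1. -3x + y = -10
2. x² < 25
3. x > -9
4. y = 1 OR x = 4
Yes

Take x = 4, y = 2. Substituting into each constraint:
  (1) -3(4) + 2 = -10 ✓
  (2) x² = (4)² = 16, and 16 < 25 ✓
  (3) 4 > -9 ✓
  (4) x = 4, target 4 ✓ (second branch holds)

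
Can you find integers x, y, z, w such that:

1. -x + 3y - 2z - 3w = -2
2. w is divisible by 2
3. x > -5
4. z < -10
Yes

Take x = 24, y = 0, z = -11, w = 0. Substituting into each constraint:
  (1) (-24) + 3(0) - 2(-11) - 3(0) = -2 ✓
  (2) 0 = 2 × 0, remainder 0 ✓
  (3) 24 > -5 ✓
  (4) -11 < -10 ✓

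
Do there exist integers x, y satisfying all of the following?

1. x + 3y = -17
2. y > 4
Yes

Take x = -32, y = 5. Substituting into each constraint:
  (1) (-32) + 3(5) = -17 ✓
  (2) 5 > 4 ✓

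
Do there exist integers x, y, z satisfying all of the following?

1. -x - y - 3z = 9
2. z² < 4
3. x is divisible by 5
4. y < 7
Yes

Take x = 0, y = -9, z = 0. Substituting into each constraint:
  (1) 0 + 9 - 3(0) = 9 ✓
  (2) z² = (0)² = 0, and 0 < 4 ✓
  (3) 0 = 5 × 0, remainder 0 ✓
  (4) -9 < 7 ✓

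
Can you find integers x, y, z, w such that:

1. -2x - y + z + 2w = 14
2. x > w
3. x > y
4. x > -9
Yes

Take x = 0, y = -1, z = 15, w = -1. Substituting into each constraint:
  (1) -2(0) + 1 + 15 + 2(-1) = 14 ✓
  (2) 0 > -1 ✓
  (3) 0 > -1 ✓
  (4) 0 > -9 ✓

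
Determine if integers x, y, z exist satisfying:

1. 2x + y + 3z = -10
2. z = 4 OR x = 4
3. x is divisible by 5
Yes

Take x = 0, y = -22, z = 4. Substituting into each constraint:
  (1) 2(0) + (-22) + 3(4) = -10 ✓
  (2) z = 4, target 4 ✓ (first branch holds)
  (3) 0 = 5 × 0, remainder 0 ✓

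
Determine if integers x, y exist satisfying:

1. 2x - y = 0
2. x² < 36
Yes

Take x = 0, y = 0. Substituting into each constraint:
  (1) 2(0) + 0 = 0 ✓
  (2) x² = (0)² = 0, and 0 < 36 ✓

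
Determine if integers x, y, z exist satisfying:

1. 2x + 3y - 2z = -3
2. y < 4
Yes

Take x = -3, y = 1, z = 0. Substituting into each constraint:
  (1) 2(-3) + 3(1) - 2(0) = -3 ✓
  (2) 1 < 4 ✓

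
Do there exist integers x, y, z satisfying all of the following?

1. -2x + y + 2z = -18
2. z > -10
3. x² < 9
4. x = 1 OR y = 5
Yes

Take x = 1, y = 2, z = -9. Substituting into each constraint:
  (1) -2(1) + 2 + 2(-9) = -18 ✓
  (2) -9 > -10 ✓
  (3) x² = (1)² = 1, and 1 < 9 ✓
  (4) x = 1, target 1 ✓ (first branch holds)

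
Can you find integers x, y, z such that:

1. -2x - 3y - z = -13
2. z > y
Yes

Take x = 8, y = -1, z = 0. Substituting into each constraint:
  (1) -2(8) - 3(-1) + 0 = -13 ✓
  (2) 0 > -1 ✓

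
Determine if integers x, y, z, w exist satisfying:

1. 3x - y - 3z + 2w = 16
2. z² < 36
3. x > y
Yes

Take x = 1, y = 0, z = 1, w = 8. Substituting into each constraint:
  (1) 3(1) + 0 - 3(1) + 2(8) = 16 ✓
  (2) z² = (1)² = 1, and 1 < 36 ✓
  (3) 1 > 0 ✓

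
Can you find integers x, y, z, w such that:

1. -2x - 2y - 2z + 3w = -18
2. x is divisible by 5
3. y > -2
Yes

Take x = 0, y = 0, z = 0, w = -6. Substituting into each constraint:
  (1) -2(0) - 2(0) - 2(0) + 3(-6) = -18 ✓
  (2) 0 = 5 × 0, remainder 0 ✓
  (3) 0 > -2 ✓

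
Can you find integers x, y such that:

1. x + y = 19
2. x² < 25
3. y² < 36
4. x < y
No

A contradictory subset is {x + y = 19, y² < 36, x < y}. No integer assignment can satisfy these jointly:

  - x + y = 19: is a linear equation tying the variables together
  - y² < 36: restricts y to |y| ≤ 5
  - x < y: bounds one variable relative to another variable

Propagating the comparison: x < y and y ≤ 5 give x ≤ 4. Range argument: with x ∈ [−∞, 4], y ∈ [-5, 5], the left side of the equation is at most 9, but the right side is 19 > 9. No integer solution exists.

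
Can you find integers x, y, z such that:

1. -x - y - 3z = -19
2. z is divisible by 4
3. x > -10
Yes

Take x = 0, y = 19, z = 0. Substituting into each constraint:
  (1) 0 + (-19) - 3(0) = -19 ✓
  (2) 0 = 4 × 0, remainder 0 ✓
  (3) 0 > -10 ✓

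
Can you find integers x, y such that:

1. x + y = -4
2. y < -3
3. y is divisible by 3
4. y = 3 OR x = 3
No

The full constraint system is jointly infeasible over the integers. Each constraint and what it forces:

  - x + y = -4: is a linear equation tying the variables together
  - y < -3: bounds one variable relative to a constant
  - y is divisible by 3: restricts y to multiples of 3
  - y = 3 OR x = 3: forces a choice: either y = 3 or x = 3

Split on the disjunction (y = 3 OR x = 3):
  • If y = 3: this contradicts the bound y ≤ -4.
  • If x = 3: with x = 3, writing y = 3y', every remaining term of the linear equation is divisible by 3, so the left side is ≡ 0 (mod 3); but the right side -7 ≡ 2 (mod 3). No integers can satisfy it.
Both branches are infeasible, so the system has no integer solution.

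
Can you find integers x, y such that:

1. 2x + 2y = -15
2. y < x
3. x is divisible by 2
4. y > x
No

Even the single constraint (2x + 2y = -15) is infeasible over the integers.

  - 2x + 2y = -15: every term on the left is divisible by 2, so the LHS ≡ 0 (mod 2), but the RHS -15 is not — no integer solution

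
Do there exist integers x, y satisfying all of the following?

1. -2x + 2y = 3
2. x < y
No

Even the single constraint (-2x + 2y = 3) is infeasible over the integers.

  - -2x + 2y = 3: every term on the left is divisible by 2, so the LHS ≡ 0 (mod 2), but the RHS 3 is not — no integer solution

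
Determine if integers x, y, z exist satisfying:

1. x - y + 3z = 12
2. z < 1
Yes

Take x = 12, y = 0, z = 0. Substituting into each constraint:
  (1) 12 + 0 + 3(0) = 12 ✓
  (2) 0 < 1 ✓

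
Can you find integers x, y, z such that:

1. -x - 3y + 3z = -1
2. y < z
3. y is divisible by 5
Yes

Take x = 4, y = 0, z = 1. Substituting into each constraint:
  (1) (-4) - 3(0) + 3(1) = -1 ✓
  (2) 0 < 1 ✓
  (3) 0 = 5 × 0, remainder 0 ✓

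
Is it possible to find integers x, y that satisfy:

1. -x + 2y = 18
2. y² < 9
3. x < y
Yes

Take x = -18, y = 0. Substituting into each constraint:
  (1) 18 + 2(0) = 18 ✓
  (2) y² = (0)² = 0, and 0 < 9 ✓
  (3) -18 < 0 ✓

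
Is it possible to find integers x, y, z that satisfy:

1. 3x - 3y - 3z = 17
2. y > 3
No

Even the single constraint (3x - 3y - 3z = 17) is infeasible over the integers.

  - 3x - 3y - 3z = 17: every term on the left is divisible by 3, so the LHS ≡ 0 (mod 3), but the RHS 17 is not — no integer solution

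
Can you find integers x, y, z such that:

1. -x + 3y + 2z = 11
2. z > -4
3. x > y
Yes

Take x = 0, y = -1, z = 7. Substituting into each constraint:
  (1) 0 + 3(-1) + 2(7) = 11 ✓
  (2) 7 > -4 ✓
  (3) 0 > -1 ✓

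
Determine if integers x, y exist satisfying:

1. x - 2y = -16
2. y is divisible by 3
Yes

Take x = -16, y = 0. Substituting into each constraint:
  (1) (-16) - 2(0) = -16 ✓
  (2) 0 = 3 × 0, remainder 0 ✓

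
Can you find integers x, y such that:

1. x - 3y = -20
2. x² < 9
Yes

Take x = -2, y = 6. Substituting into each constraint:
  (1) (-2) - 3(6) = -20 ✓
  (2) x² = (-2)² = 4, and 4 < 9 ✓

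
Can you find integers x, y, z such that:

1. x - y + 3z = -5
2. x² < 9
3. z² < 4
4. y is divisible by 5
Yes

Take x = 2, y = 10, z = 1. Substituting into each constraint:
  (1) 2 + (-10) + 3(1) = -5 ✓
  (2) x² = (2)² = 4, and 4 < 9 ✓
  (3) z² = (1)² = 1, and 1 < 4 ✓
  (4) 10 = 5 × 2, remainder 0 ✓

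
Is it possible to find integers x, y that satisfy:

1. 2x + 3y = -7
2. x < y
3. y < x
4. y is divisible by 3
No

A contradictory subset is {x < y, y < x}. No integer assignment can satisfy these jointly:

  - x < y: bounds one variable relative to another variable
  - y < x: bounds one variable relative to another variable

Direct contradiction: y > x and x > y cannot both hold.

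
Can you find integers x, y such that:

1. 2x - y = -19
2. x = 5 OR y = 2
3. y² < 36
No

The full constraint system is jointly infeasible over the integers. Each constraint and what it forces:

  - 2x - y = -19: is a linear equation tying the variables together
  - x = 5 OR y = 2: forces a choice: either x = 5 or y = 2
  - y² < 36: restricts y to |y| ≤ 5

Split on the disjunction (x = 5 OR y = 2):
  • If x = 5: the equation forces y = 29, but y² < 36 requires |y| ≤ 5.
  • If y = 2: with y = 2, every remaining term of the linear equation is divisible by 2, so the left side is ≡ 0 (mod 2); but the right side -17 ≡ 1 (mod 2). No integers can satisfy it.
Both branches are infeasible, so the system has no integer solution.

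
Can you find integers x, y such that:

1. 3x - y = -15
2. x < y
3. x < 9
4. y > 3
Yes

Take x = 0, y = 15. Substituting into each constraint:
  (1) 3(0) + (-15) = -15 ✓
  (2) 0 < 15 ✓
  (3) 0 < 9 ✓
  (4) 15 > 3 ✓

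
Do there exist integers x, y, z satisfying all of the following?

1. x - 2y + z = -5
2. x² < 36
Yes

Take x = 0, y = 0, z = -5. Substituting into each constraint:
  (1) 0 - 2(0) + (-5) = -5 ✓
  (2) x² = (0)² = 0, and 0 < 36 ✓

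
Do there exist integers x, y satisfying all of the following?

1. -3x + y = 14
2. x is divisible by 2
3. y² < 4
No

The full constraint system is jointly infeasible over the integers. Each constraint and what it forces:

  - -3x + y = 14: is a linear equation tying the variables together
  - x is divisible by 2: restricts x to multiples of 2
  - y² < 4: restricts y to |y| ≤ 1

The bounds confine y to {-1, 0, 1}. For each value, substitute into the equation:
  • y = -1: the equation forces x = -5, but 2 does not divide -5.
  • y = 0: the equation gives -3x = 14, so x would not be an integer.
  • y = 1: the equation gives -3x = 13, so x would not be an integer.
Every case fails, so no integer solution exists.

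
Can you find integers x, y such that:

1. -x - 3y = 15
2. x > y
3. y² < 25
Yes

Take x = -3, y = -4. Substituting into each constraint:
  (1) 3 - 3(-4) = 15 ✓
  (2) -3 > -4 ✓
  (3) y² = (-4)² = 16, and 16 < 25 ✓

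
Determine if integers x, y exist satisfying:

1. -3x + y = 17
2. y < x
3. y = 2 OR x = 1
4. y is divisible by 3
No

A contradictory subset is {-3x + y = 17, y < x, y = 2 OR x = 1}. No integer assignment can satisfy these jointly:

  - -3x + y = 17: is a linear equation tying the variables together
  - y < x: bounds one variable relative to another variable
  - y = 2 OR x = 1: forces a choice: either y = 2 or x = 1

Split on the disjunction (y = 2 OR x = 1):
  • If y = 2: the equation forces x = -5, giving (y, x) = (2, -5), which violates x > y.
  • If x = 1: the equation forces y = 20, giving (x, y) = (1, 20), which violates x > y.
Both branches are infeasible, so the system has no integer solution.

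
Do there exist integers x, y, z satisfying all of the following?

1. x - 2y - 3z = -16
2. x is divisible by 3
Yes

Take x = 0, y = 2, z = 4. Substituting into each constraint:
  (1) 0 - 2(2) - 3(4) = -16 ✓
  (2) 0 = 3 × 0, remainder 0 ✓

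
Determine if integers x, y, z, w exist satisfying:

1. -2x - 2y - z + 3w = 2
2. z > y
Yes

Take x = -3, y = 1, z = 2, w = 0. Substituting into each constraint:
  (1) -2(-3) - 2(1) + (-2) + 3(0) = 2 ✓
  (2) 2 > 1 ✓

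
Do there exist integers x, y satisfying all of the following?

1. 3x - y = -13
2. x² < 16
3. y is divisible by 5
Yes

Take x = -1, y = 10. Substituting into each constraint:
  (1) 3(-1) + (-10) = -13 ✓
  (2) x² = (-1)² = 1, and 1 < 16 ✓
  (3) 10 = 5 × 2, remainder 0 ✓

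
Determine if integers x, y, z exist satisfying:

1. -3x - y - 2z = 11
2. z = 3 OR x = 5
Yes

Take x = -6, y = 1, z = 3. Substituting into each constraint:
  (1) -3(-6) + (-1) - 2(3) = 11 ✓
  (2) z = 3, target 3 ✓ (first branch holds)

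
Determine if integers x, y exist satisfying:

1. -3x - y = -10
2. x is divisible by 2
Yes

Take x = 0, y = 10. Substituting into each constraint:
  (1) -3(0) + (-10) = -10 ✓
  (2) 0 = 2 × 0, remainder 0 ✓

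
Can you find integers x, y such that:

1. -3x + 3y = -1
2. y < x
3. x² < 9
No

Even the single constraint (-3x + 3y = -1) is infeasible over the integers.

  - -3x + 3y = -1: every term on the left is divisible by 3, so the LHS ≡ 0 (mod 3), but the RHS -1 is not — no integer solution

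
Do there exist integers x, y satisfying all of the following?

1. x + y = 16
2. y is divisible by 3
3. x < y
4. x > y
No

A contradictory subset is {x < y, x > y}. No integer assignment can satisfy these jointly:

  - x < y: bounds one variable relative to another variable
  - x > y: bounds one variable relative to another variable

Direct contradiction: y > x and x > y cannot both hold.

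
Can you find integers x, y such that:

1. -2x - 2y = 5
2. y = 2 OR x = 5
No

Even the single constraint (-2x - 2y = 5) is infeasible over the integers.

  - -2x - 2y = 5: every term on the left is divisible by 2, so the LHS ≡ 0 (mod 2), but the RHS 5 is not — no integer solution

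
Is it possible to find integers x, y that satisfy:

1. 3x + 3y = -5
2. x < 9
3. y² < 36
No

Even the single constraint (3x + 3y = -5) is infeasible over the integers.

  - 3x + 3y = -5: every term on the left is divisible by 3, so the LHS ≡ 0 (mod 3), but the RHS -5 is not — no integer solution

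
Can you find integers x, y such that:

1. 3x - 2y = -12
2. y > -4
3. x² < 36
Yes

Take x = 0, y = 6. Substituting into each constraint:
  (1) 3(0) - 2(6) = -12 ✓
  (2) 6 > -4 ✓
  (3) x² = (0)² = 0, and 0 < 36 ✓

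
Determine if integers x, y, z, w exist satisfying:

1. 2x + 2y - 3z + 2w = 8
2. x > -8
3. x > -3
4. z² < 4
Yes

Take x = 4, y = 0, z = 0, w = 0. Substituting into each constraint:
  (1) 2(4) + 2(0) - 3(0) + 2(0) = 8 ✓
  (2) 4 > -8 ✓
  (3) 4 > -3 ✓
  (4) z² = (0)² = 0, and 0 < 4 ✓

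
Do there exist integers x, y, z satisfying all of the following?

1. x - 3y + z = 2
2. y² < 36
Yes

Take x = 0, y = 0, z = 2. Substituting into each constraint:
  (1) 0 - 3(0) + 2 = 2 ✓
  (2) y² = (0)² = 0, and 0 < 36 ✓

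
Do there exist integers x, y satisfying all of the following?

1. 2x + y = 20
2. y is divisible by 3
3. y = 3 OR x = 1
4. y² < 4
No

A contradictory subset is {2x + y = 20, y = 3 OR x = 1, y² < 4}. No integer assignment can satisfy these jointly:

  - 2x + y = 20: is a linear equation tying the variables together
  - y = 3 OR x = 1: forces a choice: either y = 3 or x = 1
  - y² < 4: restricts y to |y| ≤ 1

Split on the disjunction (y = 3 OR x = 1):
  • If y = 3: this contradicts y² < 4, which requires |y| ≤ 1.
  • If x = 1: the equation forces y = 18, but y² < 4 requires |y| ≤ 1.
Both branches are infeasible, so the system has no integer solution.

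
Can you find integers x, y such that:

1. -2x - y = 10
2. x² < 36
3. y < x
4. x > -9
Yes

Take x = -3, y = -4. Substituting into each constraint:
  (1) -2(-3) + 4 = 10 ✓
  (2) x² = (-3)² = 9, and 9 < 36 ✓
  (3) -4 < -3 ✓
  (4) -3 > -9 ✓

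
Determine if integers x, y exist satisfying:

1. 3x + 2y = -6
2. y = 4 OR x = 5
No

The full constraint system is jointly infeasible over the integers. Each constraint and what it forces:

  - 3x + 2y = -6: is a linear equation tying the variables together
  - y = 4 OR x = 5: forces a choice: either y = 4 or x = 5

Split on the disjunction (y = 4 OR x = 5):
  • If y = 4: with y = 4, every remaining term of the linear equation is divisible by 3, so the left side is ≡ 0 (mod 3); but the right side -14 ≡ 1 (mod 3). No integers can satisfy it.
  • If x = 5: with x = 5, every remaining term of the linear equation is divisible by 2, so the left side is ≡ 0 (mod 2); but the right side -21 ≡ 1 (mod 2). No integers can satisfy it.
Both branches are infeasible, so the system has no integer solution.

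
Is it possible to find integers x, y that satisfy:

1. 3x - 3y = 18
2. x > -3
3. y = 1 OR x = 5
Yes

Take x = 7, y = 1. Substituting into each constraint:
  (1) 3(7) - 3(1) = 18 ✓
  (2) 7 > -3 ✓
  (3) y = 1, target 1 ✓ (first branch holds)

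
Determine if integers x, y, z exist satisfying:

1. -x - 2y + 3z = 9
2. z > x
Yes

Take x = -1, y = -4, z = 0. Substituting into each constraint:
  (1) 1 - 2(-4) + 3(0) = 9 ✓
  (2) 0 > -1 ✓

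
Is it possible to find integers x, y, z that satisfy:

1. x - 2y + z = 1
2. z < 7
Yes

Take x = 0, y = 0, z = 1. Substituting into each constraint:
  (1) 0 - 2(0) + 1 = 1 ✓
  (2) 1 < 7 ✓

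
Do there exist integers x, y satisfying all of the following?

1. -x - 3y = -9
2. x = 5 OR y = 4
Yes

Take x = -3, y = 4. Substituting into each constraint:
  (1) 3 - 3(4) = -9 ✓
  (2) y = 4, target 4 ✓ (second branch holds)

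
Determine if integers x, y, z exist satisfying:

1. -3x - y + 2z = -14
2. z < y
Yes

Take x = 4, y = 0, z = -1. Substituting into each constraint:
  (1) -3(4) + 0 + 2(-1) = -14 ✓
  (2) -1 < 0 ✓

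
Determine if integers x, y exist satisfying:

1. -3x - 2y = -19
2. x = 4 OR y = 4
No

The full constraint system is jointly infeasible over the integers. Each constraint and what it forces:

  - -3x - 2y = -19: is a linear equation tying the variables together
  - x = 4 OR y = 4: forces a choice: either x = 4 or y = 4

Split on the disjunction (x = 4 OR y = 4):
  • If x = 4: with x = 4, every remaining term of the linear equation is divisible by 2, so the left side is ≡ 0 (mod 2); but the right side -7 ≡ 1 (mod 2). No integers can satisfy it.
  • If y = 4: with y = 4, every remaining term of the linear equation is divisible by 3, so the left side is ≡ 0 (mod 3); but the right side -11 ≡ 1 (mod 3). No integers can satisfy it.
Both branches are infeasible, so the system has no integer solution.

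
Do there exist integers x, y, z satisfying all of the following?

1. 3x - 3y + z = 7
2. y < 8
Yes

Take x = 2, y = 0, z = 1. Substituting into each constraint:
  (1) 3(2) - 3(0) + 1 = 7 ✓
  (2) 0 < 8 ✓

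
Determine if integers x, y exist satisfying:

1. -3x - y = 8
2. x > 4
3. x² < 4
No

A contradictory subset is {x > 4, x² < 4}. No integer assignment can satisfy these jointly:

  - x > 4: bounds one variable relative to a constant
  - x² < 4: restricts x to |x| ≤ 1

Direct contradiction: the bounds on x require x ≥ 5 and x ≤ 1 simultaneously, which is empty.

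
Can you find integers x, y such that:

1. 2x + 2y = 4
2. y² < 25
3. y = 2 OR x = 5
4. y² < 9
Yes

Take x = 0, y = 2. Substituting into each constraint:
  (1) 2(0) + 2(2) = 4 ✓
  (2) y² = (2)² = 4, and 4 < 25 ✓
  (3) y = 2, target 2 ✓ (first branch holds)
  (4) y² = (2)² = 4, and 4 < 9 ✓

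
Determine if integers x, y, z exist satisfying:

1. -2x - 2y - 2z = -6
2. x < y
Yes

Take x = 0, y = 1, z = 2. Substituting into each constraint:
  (1) -2(0) - 2(1) - 2(2) = -6 ✓
  (2) 0 < 1 ✓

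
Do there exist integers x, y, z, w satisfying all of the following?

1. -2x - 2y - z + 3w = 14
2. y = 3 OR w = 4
Yes

Take x = 0, y = -1, z = 0, w = 4. Substituting into each constraint:
  (1) -2(0) - 2(-1) + 0 + 3(4) = 14 ✓
  (2) w = 4, target 4 ✓ (second branch holds)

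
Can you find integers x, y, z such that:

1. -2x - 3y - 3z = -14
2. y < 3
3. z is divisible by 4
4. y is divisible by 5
Yes

Take x = 7, y = 0, z = 0. Substituting into each constraint:
  (1) -2(7) - 3(0) - 3(0) = -14 ✓
  (2) 0 < 3 ✓
  (3) 0 = 4 × 0, remainder 0 ✓
  (4) 0 = 5 × 0, remainder 0 ✓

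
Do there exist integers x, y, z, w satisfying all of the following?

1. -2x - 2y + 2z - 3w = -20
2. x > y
Yes

Take x = 1, y = 0, z = 0, w = 6. Substituting into each constraint:
  (1) -2(1) - 2(0) + 2(0) - 3(6) = -20 ✓
  (2) 1 > 0 ✓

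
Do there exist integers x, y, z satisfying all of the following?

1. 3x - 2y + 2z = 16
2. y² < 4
Yes

Take x = 4, y = 0, z = 2. Substituting into each constraint:
  (1) 3(4) - 2(0) + 2(2) = 16 ✓
  (2) y² = (0)² = 0, and 0 < 4 ✓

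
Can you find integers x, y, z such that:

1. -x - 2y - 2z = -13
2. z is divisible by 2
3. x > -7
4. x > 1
Yes

Take x = 13, y = 0, z = 0. Substituting into each constraint:
  (1) (-13) - 2(0) - 2(0) = -13 ✓
  (2) 0 = 2 × 0, remainder 0 ✓
  (3) 13 > -7 ✓
  (4) 13 > 1 ✓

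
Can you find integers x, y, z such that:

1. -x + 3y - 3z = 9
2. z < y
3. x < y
Yes

Take x = 0, y = 1, z = -2. Substituting into each constraint:
  (1) 0 + 3(1) - 3(-2) = 9 ✓
  (2) -2 < 1 ✓
  (3) 0 < 1 ✓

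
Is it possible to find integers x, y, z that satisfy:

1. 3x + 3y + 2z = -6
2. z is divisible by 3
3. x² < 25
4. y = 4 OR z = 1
Yes

Take x = 0, y = 4, z = -9. Substituting into each constraint:
  (1) 3(0) + 3(4) + 2(-9) = -6 ✓
  (2) -9 = 3 × -3, remainder 0 ✓
  (3) x² = (0)² = 0, and 0 < 25 ✓
  (4) y = 4, target 4 ✓ (first branch holds)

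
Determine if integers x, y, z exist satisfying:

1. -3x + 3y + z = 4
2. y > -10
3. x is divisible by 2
Yes

Take x = 0, y = 0, z = 4. Substituting into each constraint:
  (1) -3(0) + 3(0) + 4 = 4 ✓
  (2) 0 > -10 ✓
  (3) 0 = 2 × 0, remainder 0 ✓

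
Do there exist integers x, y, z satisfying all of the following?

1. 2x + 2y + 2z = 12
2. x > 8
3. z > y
Yes

Take x = 9, y = -2, z = -1. Substituting into each constraint:
  (1) 2(9) + 2(-2) + 2(-1) = 12 ✓
  (2) 9 > 8 ✓
  (3) -1 > -2 ✓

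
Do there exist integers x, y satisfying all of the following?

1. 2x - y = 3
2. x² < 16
Yes

Take x = 0, y = -3. Substituting into each constraint:
  (1) 2(0) + 3 = 3 ✓
  (2) x² = (0)² = 0, and 0 < 16 ✓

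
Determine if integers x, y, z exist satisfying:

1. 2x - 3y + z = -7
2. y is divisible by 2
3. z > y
Yes

Take x = -4, y = 0, z = 1. Substituting into each constraint:
  (1) 2(-4) - 3(0) + 1 = -7 ✓
  (2) 0 = 2 × 0, remainder 0 ✓
  (3) 1 > 0 ✓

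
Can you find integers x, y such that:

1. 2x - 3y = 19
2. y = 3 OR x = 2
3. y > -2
Yes

Take x = 14, y = 3. Substituting into each constraint:
  (1) 2(14) - 3(3) = 19 ✓
  (2) y = 3, target 3 ✓ (first branch holds)
  (3) 3 > -2 ✓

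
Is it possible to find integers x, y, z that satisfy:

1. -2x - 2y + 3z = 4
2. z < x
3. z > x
No

A contradictory subset is {z < x, z > x}. No integer assignment can satisfy these jointly:

  - z < x: bounds one variable relative to another variable
  - z > x: bounds one variable relative to another variable

Direct contradiction: x > z and z > x cannot both hold.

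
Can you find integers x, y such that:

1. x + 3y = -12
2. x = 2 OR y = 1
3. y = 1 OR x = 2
Yes

Take x = -15, y = 1. Substituting into each constraint:
  (1) (-15) + 3(1) = -12 ✓
  (2) y = 1, target 1 ✓ (second branch holds)
  (3) y = 1, target 1 ✓ (first branch holds)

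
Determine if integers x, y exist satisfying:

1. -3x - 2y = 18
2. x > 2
Yes

Take x = 4, y = -15. Substituting into each constraint:
  (1) -3(4) - 2(-15) = 18 ✓
  (2) 4 > 2 ✓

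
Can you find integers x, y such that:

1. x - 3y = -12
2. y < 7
Yes

Take x = 0, y = 4. Substituting into each constraint:
  (1) 0 - 3(4) = -12 ✓
  (2) 4 < 7 ✓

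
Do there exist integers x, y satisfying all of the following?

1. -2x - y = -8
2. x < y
Yes

Take x = 0, y = 8. Substituting into each constraint:
  (1) -2(0) + (-8) = -8 ✓
  (2) 0 < 8 ✓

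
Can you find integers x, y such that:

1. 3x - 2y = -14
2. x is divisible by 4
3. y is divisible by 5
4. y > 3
Yes

Take x = 12, y = 25. Substituting into each constraint:
  (1) 3(12) - 2(25) = -14 ✓
  (2) 12 = 4 × 3, remainder 0 ✓
  (3) 25 = 5 × 5, remainder 0 ✓
  (4) 25 > 3 ✓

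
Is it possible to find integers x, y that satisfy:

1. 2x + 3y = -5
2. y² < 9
Yes

Take x = -1, y = -1. Substituting into each constraint:
  (1) 2(-1) + 3(-1) = -5 ✓
  (2) y² = (-1)² = 1, and 1 < 9 ✓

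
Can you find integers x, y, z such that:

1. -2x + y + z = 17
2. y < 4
Yes

Take x = 0, y = 0, z = 17. Substituting into each constraint:
  (1) -2(0) + 0 + 17 = 17 ✓
  (2) 0 < 4 ✓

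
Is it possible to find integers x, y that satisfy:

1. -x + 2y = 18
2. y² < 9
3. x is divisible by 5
Yes

Take x = -20, y = -1. Substituting into each constraint:
  (1) 20 + 2(-1) = 18 ✓
  (2) y² = (-1)² = 1, and 1 < 9 ✓
  (3) -20 = 5 × -4, remainder 0 ✓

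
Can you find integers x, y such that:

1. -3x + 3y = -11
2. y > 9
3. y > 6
No

Even the single constraint (-3x + 3y = -11) is infeasible over the integers.

  - -3x + 3y = -11: every term on the left is divisible by 3, so the LHS ≡ 0 (mod 3), but the RHS -11 is not — no integer solution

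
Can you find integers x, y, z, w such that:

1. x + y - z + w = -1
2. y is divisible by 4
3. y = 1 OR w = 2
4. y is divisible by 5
Yes

Take x = -3, y = 0, z = 0, w = 2. Substituting into each constraint:
  (1) (-3) + 0 + 0 + 2 = -1 ✓
  (2) 0 = 4 × 0, remainder 0 ✓
  (3) w = 2, target 2 ✓ (second branch holds)
  (4) 0 = 5 × 0, remainder 0 ✓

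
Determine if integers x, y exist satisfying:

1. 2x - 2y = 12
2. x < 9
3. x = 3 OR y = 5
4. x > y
Yes

Take x = 3, y = -3. Substituting into each constraint:
  (1) 2(3) - 2(-3) = 12 ✓
  (2) 3 < 9 ✓
  (3) x = 3, target 3 ✓ (first branch holds)
  (4) 3 > -3 ✓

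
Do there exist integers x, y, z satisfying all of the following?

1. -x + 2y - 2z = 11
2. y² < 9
Yes

Take x = -11, y = 0, z = 0. Substituting into each constraint:
  (1) 11 + 2(0) - 2(0) = 11 ✓
  (2) y² = (0)² = 0, and 0 < 9 ✓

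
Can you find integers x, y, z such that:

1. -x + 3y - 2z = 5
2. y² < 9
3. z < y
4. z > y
No

A contradictory subset is {z < y, z > y}. No integer assignment can satisfy these jointly:

  - z < y: bounds one variable relative to another variable
  - z > y: bounds one variable relative to another variable

Direct contradiction: y > z and z > y cannot both hold.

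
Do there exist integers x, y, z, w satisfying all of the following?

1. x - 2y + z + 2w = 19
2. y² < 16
Yes

Take x = 0, y = 0, z = 19, w = 0. Substituting into each constraint:
  (1) 0 - 2(0) + 19 + 2(0) = 19 ✓
  (2) y² = (0)² = 0, and 0 < 16 ✓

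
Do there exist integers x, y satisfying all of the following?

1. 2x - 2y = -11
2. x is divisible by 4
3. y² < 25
No

Even the single constraint (2x - 2y = -11) is infeasible over the integers.

  - 2x - 2y = -11: every term on the left is divisible by 2, so the LHS ≡ 0 (mod 2), but the RHS -11 is not — no integer solution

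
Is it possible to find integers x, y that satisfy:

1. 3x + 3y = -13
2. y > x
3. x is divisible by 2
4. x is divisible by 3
No

Even the single constraint (3x + 3y = -13) is infeasible over the integers.

  - 3x + 3y = -13: every term on the left is divisible by 3, so the LHS ≡ 0 (mod 3), but the RHS -13 is not — no integer solution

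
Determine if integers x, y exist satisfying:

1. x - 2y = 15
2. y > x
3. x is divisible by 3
Yes

Take x = -21, y = -18. Substituting into each constraint:
  (1) (-21) - 2(-18) = 15 ✓
  (2) -18 > -21 ✓
  (3) -21 = 3 × -7, remainder 0 ✓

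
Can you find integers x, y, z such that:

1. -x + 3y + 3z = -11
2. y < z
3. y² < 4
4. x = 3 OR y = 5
No

A contradictory subset is {-x + 3y + 3z = -11, y² < 4, x = 3 OR y = 5}. No integer assignment can satisfy these jointly:

  - -x + 3y + 3z = -11: is a linear equation tying the variables together
  - y² < 4: restricts y to |y| ≤ 1
  - x = 3 OR y = 5: forces a choice: either x = 3 or y = 5

Split on the disjunction (x = 3 OR y = 5):
  • If x = 3: with x = 3, every remaining term of the linear equation is divisible by 3, so the left side is ≡ 0 (mod 3); but the right side -8 ≡ 1 (mod 3). No integers can satisfy it.
  • If y = 5: this contradicts y² < 4, which requires |y| ≤ 1.
Both branches are infeasible, so the system has no integer solution.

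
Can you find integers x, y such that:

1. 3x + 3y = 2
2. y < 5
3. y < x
No

Even the single constraint (3x + 3y = 2) is infeasible over the integers.

  - 3x + 3y = 2: every term on the left is divisible by 3, so the LHS ≡ 0 (mod 3), but the RHS 2 is not — no integer solution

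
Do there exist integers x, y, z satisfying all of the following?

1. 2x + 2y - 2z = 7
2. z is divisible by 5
No

Even the single constraint (2x + 2y - 2z = 7) is infeasible over the integers.

  - 2x + 2y - 2z = 7: every term on the left is divisible by 2, so the LHS ≡ 0 (mod 2), but the RHS 7 is not — no integer solution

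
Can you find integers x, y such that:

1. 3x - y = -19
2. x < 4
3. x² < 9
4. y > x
Yes

Take x = 0, y = 19. Substituting into each constraint:
  (1) 3(0) + (-19) = -19 ✓
  (2) 0 < 4 ✓
  (3) x² = (0)² = 0, and 0 < 9 ✓
  (4) 19 > 0 ✓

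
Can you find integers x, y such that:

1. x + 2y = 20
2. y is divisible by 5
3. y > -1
Yes

Take x = 20, y = 0. Substituting into each constraint:
  (1) 20 + 2(0) = 20 ✓
  (2) 0 = 5 × 0, remainder 0 ✓
  (3) 0 > -1 ✓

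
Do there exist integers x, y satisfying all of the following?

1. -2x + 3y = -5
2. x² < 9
Yes

Take x = 1, y = -1. Substituting into each constraint:
  (1) -2(1) + 3(-1) = -5 ✓
  (2) x² = (1)² = 1, and 1 < 9 ✓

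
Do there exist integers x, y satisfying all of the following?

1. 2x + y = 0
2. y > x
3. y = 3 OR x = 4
No

The full constraint system is jointly infeasible over the integers. Each constraint and what it forces:

  - 2x + y = 0: is a linear equation tying the variables together
  - y > x: bounds one variable relative to another variable
  - y = 3 OR x = 4: forces a choice: either y = 3 or x = 4

Split on the disjunction (y = 3 OR x = 4):
  • If y = 3: with y = 3, every remaining term of the linear equation is divisible by 2, so the left side is ≡ 0 (mod 2); but the right side -3 ≡ 1 (mod 2). No integers can satisfy it.
  • If x = 4: the equation forces y = -8, giving (x, y) = (4, -8), which violates y > x.
Both branches are infeasible, so the system has no integer solution.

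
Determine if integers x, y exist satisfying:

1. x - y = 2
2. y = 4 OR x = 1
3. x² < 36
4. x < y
No

A contradictory subset is {x - y = 2, x < y}. No integer assignment can satisfy these jointly:

  - x - y = 2: is a linear equation tying the variables together
  - x < y: bounds one variable relative to another variable

From the equation, x − y = 2, i.e. y − x = -2; but y > x requires y − x ≥ 1. Contradiction.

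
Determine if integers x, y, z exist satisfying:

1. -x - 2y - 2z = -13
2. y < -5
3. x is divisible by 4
No

A contradictory subset is {-x - 2y - 2z = -13, x is divisible by 4}. No integer assignment can satisfy these jointly:

  - -x - 2y - 2z = -13: is a linear equation tying the variables together
  - x is divisible by 4: restricts x to multiples of 4

Modular obstruction: writing x = 4x', every remaining term of the linear equation is divisible by 2, so the left side is ≡ 0 (mod 2); but the right side -13 ≡ 1 (mod 2). No integers can satisfy it.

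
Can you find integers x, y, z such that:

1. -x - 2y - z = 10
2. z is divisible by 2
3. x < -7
Yes

Take x = -10, y = 0, z = 0. Substituting into each constraint:
  (1) 10 - 2(0) + 0 = 10 ✓
  (2) 0 = 2 × 0, remainder 0 ✓
  (3) -10 < -7 ✓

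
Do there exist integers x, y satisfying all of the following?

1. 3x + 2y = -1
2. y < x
Yes

Take x = 1, y = -2. Substituting into each constraint:
  (1) 3(1) + 2(-2) = -1 ✓
  (2) -2 < 1 ✓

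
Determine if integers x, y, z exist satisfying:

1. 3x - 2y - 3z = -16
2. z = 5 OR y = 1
Yes

Take x = 1, y = 2, z = 5. Substituting into each constraint:
  (1) 3(1) - 2(2) - 3(5) = -16 ✓
  (2) z = 5, target 5 ✓ (first branch holds)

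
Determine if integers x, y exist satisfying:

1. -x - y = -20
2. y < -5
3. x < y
No

The full constraint system is jointly infeasible over the integers. Each constraint and what it forces:

  - -x - y = -20: is a linear equation tying the variables together
  - y < -5: bounds one variable relative to a constant
  - x < y: bounds one variable relative to another variable

Propagating the comparison: x < y and y ≤ -6 give x ≤ -7. Range argument: with x ∈ [−∞, -7], y ∈ [−∞, -6], the left side of the equation is at least 13, but the right side is -20 < 13. No integer solution exists.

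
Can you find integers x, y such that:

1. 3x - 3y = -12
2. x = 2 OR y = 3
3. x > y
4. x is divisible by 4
No

A contradictory subset is {3x - 3y = -12, x > y}. No integer assignment can satisfy these jointly:

  - 3x - 3y = -12: is a linear equation tying the variables together
  - x > y: bounds one variable relative to another variable

From the equation, x − y = -4, i.e. x − y = -4; but x > y requires x − y ≥ 1. Contradiction.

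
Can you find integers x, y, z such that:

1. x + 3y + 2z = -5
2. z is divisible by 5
Yes

Take x = 1, y = -2, z = 0. Substituting into each constraint:
  (1) 1 + 3(-2) + 2(0) = -5 ✓
  (2) 0 = 5 × 0, remainder 0 ✓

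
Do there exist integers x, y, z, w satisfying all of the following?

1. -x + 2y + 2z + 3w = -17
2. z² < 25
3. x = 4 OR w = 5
Yes

Take x = 32, y = 0, z = 0, w = 5. Substituting into each constraint:
  (1) (-32) + 2(0) + 2(0) + 3(5) = -17 ✓
  (2) z² = (0)² = 0, and 0 < 25 ✓
  (3) w = 5, target 5 ✓ (second branch holds)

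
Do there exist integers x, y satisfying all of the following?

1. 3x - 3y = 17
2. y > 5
No

Even the single constraint (3x - 3y = 17) is infeasible over the integers.

  - 3x - 3y = 17: every term on the left is divisible by 3, so the LHS ≡ 0 (mod 3), but the RHS 17 is not — no integer solution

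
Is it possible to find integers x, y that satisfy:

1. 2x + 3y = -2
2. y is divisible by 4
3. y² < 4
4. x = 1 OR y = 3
No

A contradictory subset is {2x + 3y = -2, y² < 4, x = 1 OR y = 3}. No integer assignment can satisfy these jointly:

  - 2x + 3y = -2: is a linear equation tying the variables together
  - y² < 4: restricts y to |y| ≤ 1
  - x = 1 OR y = 3: forces a choice: either x = 1 or y = 3

Split on the disjunction (x = 1 OR y = 3):
  • If x = 1: with x = 1, every remaining term of the linear equation is divisible by 3, so the left side is ≡ 0 (mod 3); but the right side -4 ≡ 2 (mod 3). No integers can satisfy it.
  • If y = 3: this contradicts y² < 4, which requires |y| ≤ 1.
Both branches are infeasible, so the system has no integer solution.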